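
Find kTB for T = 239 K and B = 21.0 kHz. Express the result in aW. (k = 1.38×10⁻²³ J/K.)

P_n = kTB = 1.38×10⁻²³ × 239 × 2.10×10⁴ = 6.93×10⁻¹⁷ W = 69.3 aW

69.3 aW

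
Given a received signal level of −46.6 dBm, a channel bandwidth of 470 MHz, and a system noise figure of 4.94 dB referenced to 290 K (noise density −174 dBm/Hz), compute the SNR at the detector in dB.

Noise floor: N = −174 + 10 log₁₀(B) + NF
10 log₁₀(4.70×10⁸) = 86.72 dB
N = −174 + 86.72 + 4.94 = −82.34 dBm
SNR = P_sig − N = −46.6 − (−82.34) = 35.74 dB → 35.7 dB

35.7 dB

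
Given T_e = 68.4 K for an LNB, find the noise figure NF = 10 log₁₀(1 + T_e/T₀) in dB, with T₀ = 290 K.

F = 1 + T_e/T₀ = 1 + 68.4/290 = 1.23586
NF = 10 log₁₀(1.23586) = 0.920 dB

0.920 dB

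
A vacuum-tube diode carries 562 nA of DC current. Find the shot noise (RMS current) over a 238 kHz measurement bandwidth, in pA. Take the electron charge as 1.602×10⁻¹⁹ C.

I_n = √(2qI·B)
2qI·B = 2 × 1.602×10⁻¹⁹ × 5.62×10⁻⁷ × 2.38×10⁵ = 4.29×10⁻²⁰ A²
I_n = √(4.29×10⁻²⁰) = 2.07×10⁻¹⁰ A = 207 pA

207 pA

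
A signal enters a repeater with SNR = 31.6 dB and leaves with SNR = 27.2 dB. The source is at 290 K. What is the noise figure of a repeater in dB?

NF (dB) = SNR_in(dB) − SNR_out(dB) when the source is at T₀
NF = 31.6 − 27.2 = 4.4 dB

4.4 dB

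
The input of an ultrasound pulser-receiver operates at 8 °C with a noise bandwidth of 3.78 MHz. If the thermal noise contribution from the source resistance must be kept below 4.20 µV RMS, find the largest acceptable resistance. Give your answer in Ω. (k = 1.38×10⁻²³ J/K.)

301 Ω

T = 8 °C + 273.15 = 281.15 K
Johnson–Nyquist: V_n = √(4kTRB) ⇒ R = V_n² / (4kTB)
4kTB = 4 × 1.38×10⁻²³ × 281.15 × 3.78×10⁶ = 5.87×10⁻¹⁴
R = (4.20×10⁻⁶)² / 5.87×10⁻¹⁴ = 3.01×10² Ω = 301 Ω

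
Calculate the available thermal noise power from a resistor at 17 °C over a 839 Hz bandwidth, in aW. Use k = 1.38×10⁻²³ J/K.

T = 17 °C + 273.15 = 290.15 K
P_n = kTB = 1.38×10⁻²³ × 290.15 × 8.39×10² = 3.36×10⁻¹⁸ W = 3.36 aW

3.36 aW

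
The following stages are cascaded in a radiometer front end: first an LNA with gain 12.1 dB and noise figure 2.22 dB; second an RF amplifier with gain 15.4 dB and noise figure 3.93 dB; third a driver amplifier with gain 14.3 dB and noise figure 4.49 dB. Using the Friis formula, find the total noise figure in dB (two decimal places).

2.46 dB

Convert to linear (a loss of L dB is a gain of −L dB): F_i = 10^(NF_i/10), G_i = 10^(G_i,dB/10)
  Stage 1: F_1 = 10^(2.22/10) = 1.667, G_1 = 10^(12.1/10) = 16.22
  Stage 2: F_2 = 10^(3.93/10) = 2.472, G_2 = 10^(15.4/10) = 34.67
  Stage 3: F_3 = 10^(4.49/10) = 2.812, G_3 = 10^(14.3/10) = 26.92
Friis cascade:
  F = 1.667 + (2.472 − 1)/16.22 + (2.812 − 1)/562.3 = 1.761
NF = 10 log₁₀(1.761) = 2.46 dB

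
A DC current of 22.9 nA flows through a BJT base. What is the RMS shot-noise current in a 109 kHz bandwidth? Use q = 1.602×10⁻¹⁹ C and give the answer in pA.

I_n = √(2qI·B)
2qI·B = 2 × 1.602×10⁻¹⁹ × 2.29×10⁻⁸ × 1.09×10⁵ = 8.00×10⁻²² A²
I_n = √(8.00×10⁻²²) = 2.83×10⁻¹¹ A = 28.3 pA

28.3 pA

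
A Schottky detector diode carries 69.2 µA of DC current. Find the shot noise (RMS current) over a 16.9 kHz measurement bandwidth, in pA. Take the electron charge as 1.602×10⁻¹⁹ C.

612 pA

I_n = √(2qI·B)
2qI·B = 2 × 1.602×10⁻¹⁹ × 6.92×10⁻⁵ × 1.69×10⁴ = 3.75×10⁻¹⁹ A²
I_n = √(3.75×10⁻¹⁹) = 6.12×10⁻¹⁰ A = 612 pA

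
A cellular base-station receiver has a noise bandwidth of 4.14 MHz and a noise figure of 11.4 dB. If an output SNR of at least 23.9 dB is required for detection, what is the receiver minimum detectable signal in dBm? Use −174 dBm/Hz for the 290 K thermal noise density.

−72.5 dBm

Sensitivity = −174 + 10 log₁₀(B) + NF + SNR_min
= −174 + 66.17 + 11.4 + 23.9
= −72.53 dBm → −72.5 dBm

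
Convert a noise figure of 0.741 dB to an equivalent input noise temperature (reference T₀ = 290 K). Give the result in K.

F = 10^(0.741/10) = 1.18604
T_e = (F − 1)·T₀ = (1.18604 − 1) × 290 = 54.0 K

54.0 K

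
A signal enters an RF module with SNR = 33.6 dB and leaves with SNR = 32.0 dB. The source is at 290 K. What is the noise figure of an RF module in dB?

1.6 dB

NF (dB) = SNR_in(dB) − SNR_out(dB) when the source is at T₀
NF = 33.6 − 32.0 = 1.6 dB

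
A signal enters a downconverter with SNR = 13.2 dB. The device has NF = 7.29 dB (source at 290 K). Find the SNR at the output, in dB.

5.91 dB

By definition F = SNR_in/SNR_out, so in dB: SNR_out = SNR_in − NF
SNR_out = 13.2 − 7.29 = 5.91 dB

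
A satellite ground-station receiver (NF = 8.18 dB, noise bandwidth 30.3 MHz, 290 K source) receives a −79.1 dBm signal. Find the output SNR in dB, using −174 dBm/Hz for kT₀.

Noise floor: N = −174 + 10 log₁₀(B) + NF
10 log₁₀(3.03×10⁷) = 74.81 dB
N = −174 + 74.81 + 8.18 = −91.01 dBm
SNR = P_sig − N = −79.1 − (−91.01) = 11.91 dB → 11.9 dB

11.9 dB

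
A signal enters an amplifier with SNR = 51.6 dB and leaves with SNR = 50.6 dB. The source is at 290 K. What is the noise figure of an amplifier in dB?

NF (dB) = SNR_in(dB) − SNR_out(dB) when the source is at T₀
NF = 51.6 − 50.6 = 1.0 dB

1.0 dB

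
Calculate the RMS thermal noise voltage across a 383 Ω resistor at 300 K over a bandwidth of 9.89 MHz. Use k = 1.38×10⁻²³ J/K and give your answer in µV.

7.92 µV

V_n = √(4kTRB)
4kTRB = 4 × 1.38×10⁻²³ × 300 × 3.83×10² × 9.89×10⁶ = 6.27×10⁻¹¹ V²
V_n = √(6.27×10⁻¹¹) = 7.92×10⁻⁶ V = 7.92 µV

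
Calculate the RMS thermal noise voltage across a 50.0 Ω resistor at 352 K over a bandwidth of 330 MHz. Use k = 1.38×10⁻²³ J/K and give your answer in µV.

V_n = √(4kTRB)
4kTRB = 4 × 1.38×10⁻²³ × 352 × 5.00×10¹ × 3.30×10⁸ = 3.21×10⁻¹⁰ V²
V_n = √(3.21×10⁻¹⁰) = 1.79×10⁻⁵ V = 17.9 µV

17.9 µV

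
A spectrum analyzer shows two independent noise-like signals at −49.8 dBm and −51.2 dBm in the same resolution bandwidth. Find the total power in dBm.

Convert to linear, add, convert back:
P₁ = 1.05×10⁻⁸ W, P₂ = 7.59×10⁻⁹ W
P_tot = 1.81×10⁻⁸ W → 10 log₁₀(P_tot / 10⁻³) = −47.4 dBm

−47.4 dBm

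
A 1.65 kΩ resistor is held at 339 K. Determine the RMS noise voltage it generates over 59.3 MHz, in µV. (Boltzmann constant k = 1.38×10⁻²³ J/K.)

42.8 µV

V_n = √(4kTRB)
4kTRB = 4 × 1.38×10⁻²³ × 339 × 1.65×10³ × 5.93×10⁷ = 1.83×10⁻⁹ V²
V_n = √(1.83×10⁻⁹) = 4.28×10⁻⁵ V = 42.8 µV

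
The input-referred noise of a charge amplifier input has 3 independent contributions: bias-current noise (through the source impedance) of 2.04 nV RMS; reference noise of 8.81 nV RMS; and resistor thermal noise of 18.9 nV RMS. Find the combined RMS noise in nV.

Uncorrelated sources add in power (mean-square): V_tot = √(ΣV_i²)
V_tot = √[(2.04×10⁻⁹)² + (8.81×10⁻⁹)² + (1.89×10⁻⁸)²] = 2.10×10⁻⁸ V = 21.0 nV

21.0 nV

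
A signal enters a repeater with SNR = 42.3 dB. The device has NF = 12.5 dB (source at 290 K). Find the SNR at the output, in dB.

By definition F = SNR_in/SNR_out, so in dB: SNR_out = SNR_in − NF
SNR_out = 42.3 − 12.5 = 29.8 dB

29.8 dB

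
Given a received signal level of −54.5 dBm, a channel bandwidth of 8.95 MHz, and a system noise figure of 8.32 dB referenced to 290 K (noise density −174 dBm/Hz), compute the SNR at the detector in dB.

Noise floor: N = −174 + 10 log₁₀(B) + NF
10 log₁₀(8.95×10⁶) = 69.52 dB
N = −174 + 69.52 + 8.32 = −96.16 dBm
SNR = P_sig − N = −54.5 − (−96.16) = 41.66 dB → 41.7 dB

41.7 dB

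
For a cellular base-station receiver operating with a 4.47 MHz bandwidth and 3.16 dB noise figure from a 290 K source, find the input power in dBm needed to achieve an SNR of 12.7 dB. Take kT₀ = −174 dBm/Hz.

Sensitivity = −174 + 10 log₁₀(B) + NF + SNR_min
= −174 + 66.5 + 3.16 + 12.7
= −91.64 dBm → −91.6 dBm

−91.6 dBm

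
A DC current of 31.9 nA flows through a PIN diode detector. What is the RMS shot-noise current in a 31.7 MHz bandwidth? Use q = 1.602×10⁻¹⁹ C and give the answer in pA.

I_n = √(2qI·B)
2qI·B = 2 × 1.602×10⁻¹⁹ × 3.19×10⁻⁸ × 3.17×10⁷ = 3.24×10⁻¹⁹ A²
I_n = √(3.24×10⁻¹⁹) = 5.69×10⁻¹⁰ A = 569 pA

569 pA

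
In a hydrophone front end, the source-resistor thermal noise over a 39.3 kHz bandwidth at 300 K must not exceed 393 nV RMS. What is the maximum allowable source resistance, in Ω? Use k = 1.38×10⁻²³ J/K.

237 Ω

Johnson–Nyquist: V_n = √(4kTRB) ⇒ R = V_n² / (4kTB)
4kTB = 4 × 1.38×10⁻²³ × 300 × 3.93×10⁴ = 6.51×10⁻¹⁶
R = (3.93×10⁻⁷)² / 6.51×10⁻¹⁶ = 2.37×10² Ω = 237 Ω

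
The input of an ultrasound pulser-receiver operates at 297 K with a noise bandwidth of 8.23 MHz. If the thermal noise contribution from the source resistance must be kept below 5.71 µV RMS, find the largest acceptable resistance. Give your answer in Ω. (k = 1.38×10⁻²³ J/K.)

242 Ω

Johnson–Nyquist: V_n = √(4kTRB) ⇒ R = V_n² / (4kTB)
4kTB = 4 × 1.38×10⁻²³ × 297 × 8.23×10⁶ = 1.35×10⁻¹³
R = (5.71×10⁻⁶)² / 1.35×10⁻¹³ = 2.42×10² Ω = 242 Ω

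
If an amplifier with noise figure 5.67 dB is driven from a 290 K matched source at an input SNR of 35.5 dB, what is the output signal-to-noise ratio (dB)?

29.83 dB

By definition F = SNR_in/SNR_out, so in dB: SNR_out = SNR_in − NF
SNR_out = 35.5 − 5.67 = 29.83 dB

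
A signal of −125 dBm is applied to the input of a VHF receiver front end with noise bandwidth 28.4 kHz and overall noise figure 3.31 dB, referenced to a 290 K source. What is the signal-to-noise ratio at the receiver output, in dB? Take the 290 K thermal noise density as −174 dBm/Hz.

Noise floor: N = −174 + 10 log₁₀(B) + NF
10 log₁₀(2.84×10⁴) = 44.53 dB
N = −174 + 44.53 + 3.31 = −126.16 dBm
SNR = P_sig − N = −125 − (−126.16) = 1.16 dB → 1.2 dB

1.2 dB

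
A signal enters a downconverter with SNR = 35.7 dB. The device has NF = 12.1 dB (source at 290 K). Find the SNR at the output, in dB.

23.6 dB

By definition F = SNR_in/SNR_out, so in dB: SNR_out = SNR_in − NF
SNR_out = 35.7 − 12.1 = 23.6 dB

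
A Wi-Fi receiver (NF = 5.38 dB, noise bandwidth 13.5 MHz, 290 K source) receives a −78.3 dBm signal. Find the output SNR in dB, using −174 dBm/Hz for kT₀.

Noise floor: N = −174 + 10 log₁₀(B) + NF
10 log₁₀(1.35×10⁷) = 71.3 dB
N = −174 + 71.3 + 5.38 = −97.32 dBm
SNR = P_sig − N = −78.3 − (−97.32) = 19.02 dB → 19.0 dB

19.0 dB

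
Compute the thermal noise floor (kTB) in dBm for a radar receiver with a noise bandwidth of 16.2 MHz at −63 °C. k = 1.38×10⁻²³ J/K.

−103.3 dBm

T = −63 °C + 273.15 = 210.15 K
P_n = kTB = 1.38×10⁻²³ × 210.15 × 1.62×10⁷ = 4.70×10⁻¹⁴ W
In dBm: 10 log₁₀(4.70×10⁻¹⁴ / 10⁻³) = −103.3 dBm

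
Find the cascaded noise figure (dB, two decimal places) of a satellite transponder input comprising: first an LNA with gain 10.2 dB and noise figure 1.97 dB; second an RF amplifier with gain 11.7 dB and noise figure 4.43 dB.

2.41 dB

Convert to linear (a loss of L dB is a gain of −L dB): F_i = 10^(NF_i/10), G_i = 10^(G_i,dB/10)
  Stage 1: F_1 = 10^(1.97/10) = 1.574, G_1 = 10^(10.2/10) = 10.47
  Stage 2: F_2 = 10^(4.43/10) = 2.773, G_2 = 10^(11.7/10) = 14.79
Friis cascade:
  F = 1.574 + (2.773 − 1)/10.47 = 1.743
NF = 10 log₁₀(1.743) = 2.41 dB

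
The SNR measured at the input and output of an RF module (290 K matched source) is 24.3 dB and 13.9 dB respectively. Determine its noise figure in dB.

NF (dB) = SNR_in(dB) − SNR_out(dB) when the source is at T₀
NF = 24.3 − 13.9 = 10.4 dB

10.4 dB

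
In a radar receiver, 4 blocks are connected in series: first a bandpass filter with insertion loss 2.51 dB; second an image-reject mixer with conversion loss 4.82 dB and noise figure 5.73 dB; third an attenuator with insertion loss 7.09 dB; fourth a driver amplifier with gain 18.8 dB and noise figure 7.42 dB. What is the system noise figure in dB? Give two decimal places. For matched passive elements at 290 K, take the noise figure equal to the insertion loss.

21.88 dB

Convert to linear (a loss of L dB is a gain of −L dB): F_i = 10^(NF_i/10), G_i = 10^(G_i,dB/10)
  Stage 1: F_1 = 10^(2.51/10) = 1.782, G_1 = 10^(−2.51/10) = 0.5610
  Stage 2: F_2 = 10^(5.73/10) = 3.741, G_2 = 10^(−4.82/10) = 0.3296
  Stage 3: F_3 = 10^(7.09/10) = 5.117, G_3 = 10^(−7.09/10) = 0.1954
  Stage 4: F_4 = 10^(7.42/10) = 5.521, G_4 = 10^(18.8/10) = 75.86
Friis cascade:
  F = 1.782 + (3.741 − 1)/0.5610 + (5.117 − 1)/0.1849 + (5.521 − 1)/0.03614 = 154.0
NF = 10 log₁₀(154.0) = 21.88 dB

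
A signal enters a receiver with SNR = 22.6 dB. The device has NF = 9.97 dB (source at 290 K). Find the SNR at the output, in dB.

By definition F = SNR_in/SNR_out, so in dB: SNR_out = SNR_in − NF
SNR_out = 22.6 − 9.97 = 12.63 dB

12.63 dB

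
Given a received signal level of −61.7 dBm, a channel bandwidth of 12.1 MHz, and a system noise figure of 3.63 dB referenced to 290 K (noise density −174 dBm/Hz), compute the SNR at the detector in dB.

Noise floor: N = −174 + 10 log₁₀(B) + NF
10 log₁₀(1.21×10⁷) = 70.83 dB
N = −174 + 70.83 + 3.63 = −99.54 dBm
SNR = P_sig − N = −61.7 − (−99.54) = 37.84 dB → 37.8 dB

37.8 dB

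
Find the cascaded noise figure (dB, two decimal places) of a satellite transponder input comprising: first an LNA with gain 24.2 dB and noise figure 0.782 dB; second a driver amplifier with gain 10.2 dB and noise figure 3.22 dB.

Convert to linear (a loss of L dB is a gain of −L dB): F_i = 10^(NF_i/10), G_i = 10^(G_i,dB/10)
  Stage 1: F_1 = 10^(0.782/10) = 1.197, G_1 = 10^(24.2/10) = 263.0
  Stage 2: F_2 = 10^(3.22/10) = 2.099, G_2 = 10^(10.2/10) = 10.47
Friis cascade:
  F = 1.197 + (2.099 − 1)/263.0 = 1.201
NF = 10 log₁₀(1.201) = 0.80 dB

0.80 dB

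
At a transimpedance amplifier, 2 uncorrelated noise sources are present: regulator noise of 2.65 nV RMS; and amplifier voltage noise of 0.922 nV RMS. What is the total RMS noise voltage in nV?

Uncorrelated sources add in power (mean-square): V_tot = √(ΣV_i²)
V_tot = √[(2.65×10⁻⁹)² + (9.22×10⁻¹⁰)²] = 2.81×10⁻⁹ V = 2.81 nV

2.81 nV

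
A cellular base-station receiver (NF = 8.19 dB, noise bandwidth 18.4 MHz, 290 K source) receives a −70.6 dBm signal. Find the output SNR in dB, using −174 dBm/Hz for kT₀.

Noise floor: N = −174 + 10 log₁₀(B) + NF
10 log₁₀(1.84×10⁷) = 72.65 dB
N = −174 + 72.65 + 8.19 = −93.16 dBm
SNR = P_sig − N = −70.6 − (−93.16) = 22.56 dB → 22.6 dB

22.6 dB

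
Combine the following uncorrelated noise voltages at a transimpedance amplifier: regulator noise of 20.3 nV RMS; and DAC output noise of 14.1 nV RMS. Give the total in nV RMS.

24.7 nV

Uncorrelated sources add in power (mean-square): V_tot = √(ΣV_i²)
V_tot = √[(2.03×10⁻⁸)² + (1.41×10⁻⁸)²] = 2.47×10⁻⁸ V = 24.7 nV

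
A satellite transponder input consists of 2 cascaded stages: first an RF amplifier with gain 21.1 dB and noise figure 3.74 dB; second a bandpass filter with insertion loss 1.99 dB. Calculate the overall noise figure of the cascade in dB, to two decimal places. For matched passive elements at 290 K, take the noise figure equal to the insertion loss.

Convert to linear (a loss of L dB is a gain of −L dB): F_i = 10^(NF_i/10), G_i = 10^(G_i,dB/10)
  Stage 1: F_1 = 10^(3.74/10) = 2.366, G_1 = 10^(21.1/10) = 128.8
  Stage 2: F_2 = 10^(1.99/10) = 1.581, G_2 = 10^(−1.99/10) = 0.6324
Friis cascade:
  F = 2.366 + (1.581 − 1)/128.8 = 2.370
NF = 10 log₁₀(2.370) = 3.75 dB

3.75 dB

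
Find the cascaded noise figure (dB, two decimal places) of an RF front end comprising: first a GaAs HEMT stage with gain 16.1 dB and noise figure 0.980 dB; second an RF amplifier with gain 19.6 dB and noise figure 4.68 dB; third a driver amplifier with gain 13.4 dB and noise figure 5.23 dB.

1.14 dB

Convert to linear (a loss of L dB is a gain of −L dB): F_i = 10^(NF_i/10), G_i = 10^(G_i,dB/10)
  Stage 1: F_1 = 10^(0.980/10) = 1.253, G_1 = 10^(16.1/10) = 40.74
  Stage 2: F_2 = 10^(4.68/10) = 2.938, G_2 = 10^(19.6/10) = 91.20
  Stage 3: F_3 = 10^(5.23/10) = 3.334, G_3 = 10^(13.4/10) = 21.88
Friis cascade:
  F = 1.253 + (2.938 − 1)/40.74 + (3.334 − 1)/3715 = 1.301
NF = 10 log₁₀(1.301) = 1.14 dB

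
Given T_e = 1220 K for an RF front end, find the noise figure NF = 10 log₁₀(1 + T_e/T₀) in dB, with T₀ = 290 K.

F = 1 + T_e/T₀ = 1 + 1220/290 = 5.2069
NF = 10 log₁₀(5.2069) = 7.17 dB

7.17 dB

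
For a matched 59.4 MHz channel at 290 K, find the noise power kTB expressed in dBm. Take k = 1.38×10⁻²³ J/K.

−96.2 dBm

P_n = kTB = 1.38×10⁻²³ × 290 × 5.94×10⁷ = 2.38×10⁻¹³ W
In dBm: 10 log₁₀(2.38×10⁻¹³ / 10⁻³) = −96.2 dBm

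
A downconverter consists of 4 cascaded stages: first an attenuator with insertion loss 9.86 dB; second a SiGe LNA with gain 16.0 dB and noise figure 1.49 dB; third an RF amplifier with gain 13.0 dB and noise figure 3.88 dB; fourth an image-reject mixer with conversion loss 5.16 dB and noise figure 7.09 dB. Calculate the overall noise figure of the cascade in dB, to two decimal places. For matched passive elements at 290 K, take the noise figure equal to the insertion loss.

Convert to linear (a loss of L dB is a gain of −L dB): F_i = 10^(NF_i/10), G_i = 10^(G_i,dB/10)
  Stage 1: F_1 = 10^(9.86/10) = 9.683, G_1 = 10^(−9.86/10) = 0.1033
  Stage 2: F_2 = 10^(1.49/10) = 1.409, G_2 = 10^(16.0/10) = 39.81
  Stage 3: F_3 = 10^(3.88/10) = 2.443, G_3 = 10^(13.0/10) = 19.95
  Stage 4: F_4 = 10^(7.09/10) = 5.117, G_4 = 10^(−5.16/10) = 0.3048
Friis cascade:
  F = 9.683 + (1.409 − 1)/0.1033 + (2.443 − 1)/4.111 + (5.117 − 1)/82.04 = 14.05
NF = 10 log₁₀(14.05) = 11.48 dB

11.48 dB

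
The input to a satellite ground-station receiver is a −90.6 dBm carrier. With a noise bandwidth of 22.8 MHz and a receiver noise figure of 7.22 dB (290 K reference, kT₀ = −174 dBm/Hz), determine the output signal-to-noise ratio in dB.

2.6 dB

Noise floor: N = −174 + 10 log₁₀(B) + NF
10 log₁₀(2.28×10⁷) = 73.58 dB
N = −174 + 73.58 + 7.22 = −93.20 dBm
SNR = P_sig − N = −90.6 − (−93.20) = 2.60 dB → 2.6 dB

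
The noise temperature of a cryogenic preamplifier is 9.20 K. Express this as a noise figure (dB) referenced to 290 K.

0.136 dB

F = 1 + T_e/T₀ = 1 + 9.20/290 = 1.03172
NF = 10 log₁₀(1.03172) = 0.136 dB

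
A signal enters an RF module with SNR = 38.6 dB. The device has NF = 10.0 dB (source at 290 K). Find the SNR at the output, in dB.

By definition F = SNR_in/SNR_out, so in dB: SNR_out = SNR_in − NF
SNR_out = 38.6 − 10.0 = 28.6 dB

28.6 dB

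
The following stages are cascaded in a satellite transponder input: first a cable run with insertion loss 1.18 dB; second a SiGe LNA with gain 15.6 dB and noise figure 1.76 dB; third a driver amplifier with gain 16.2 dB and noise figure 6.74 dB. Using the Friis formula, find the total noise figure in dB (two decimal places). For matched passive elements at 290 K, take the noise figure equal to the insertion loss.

Convert to linear (a loss of L dB is a gain of −L dB): F_i = 10^(NF_i/10), G_i = 10^(G_i,dB/10)
  Stage 1: F_1 = 10^(1.18/10) = 1.312, G_1 = 10^(−1.18/10) = 0.7621
  Stage 2: F_2 = 10^(1.76/10) = 1.500, G_2 = 10^(15.6/10) = 36.31
  Stage 3: F_3 = 10^(6.74/10) = 4.721, G_3 = 10^(16.2/10) = 41.69
Friis cascade:
  F = 1.312 + (1.500 − 1)/0.7621 + (4.721 − 1)/27.67 = 2.102
NF = 10 log₁₀(2.102) = 3.23 dB

3.23 dB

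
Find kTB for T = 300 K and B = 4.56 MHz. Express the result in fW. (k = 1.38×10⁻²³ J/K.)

P_n = kTB = 1.38×10⁻²³ × 300 × 4.56×10⁶ = 1.89×10⁻¹⁴ W = 18.9 fW

18.9 fW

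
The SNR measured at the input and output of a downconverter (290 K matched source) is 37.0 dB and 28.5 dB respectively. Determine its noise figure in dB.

NF (dB) = SNR_in(dB) − SNR_out(dB) when the source is at T₀
NF = 37.0 − 28.5 = 8.5 dB

8.5 dB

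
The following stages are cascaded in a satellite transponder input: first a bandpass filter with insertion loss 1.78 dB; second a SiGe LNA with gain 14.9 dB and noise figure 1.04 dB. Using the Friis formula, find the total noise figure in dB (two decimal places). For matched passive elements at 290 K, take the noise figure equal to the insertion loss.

Convert to linear (a loss of L dB is a gain of −L dB): F_i = 10^(NF_i/10), G_i = 10^(G_i,dB/10)
  Stage 1: F_1 = 10^(1.78/10) = 1.507, G_1 = 10^(−1.78/10) = 0.6637
  Stage 2: F_2 = 10^(1.04/10) = 1.271, G_2 = 10^(14.9/10) = 30.90
Friis cascade:
  F = 1.507 + (1.271 − 1)/0.6637 = 1.914
NF = 10 log₁₀(1.914) = 2.82 dB

2.82 dB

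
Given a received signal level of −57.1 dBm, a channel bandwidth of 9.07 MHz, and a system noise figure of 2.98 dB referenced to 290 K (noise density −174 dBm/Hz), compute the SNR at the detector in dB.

44.3 dB

Noise floor: N = −174 + 10 log₁₀(B) + NF
10 log₁₀(9.07×10⁶) = 69.58 dB
N = −174 + 69.58 + 2.98 = −101.44 dBm
SNR = P_sig − N = −57.1 − (−101.44) = 44.34 dB → 44.3 dB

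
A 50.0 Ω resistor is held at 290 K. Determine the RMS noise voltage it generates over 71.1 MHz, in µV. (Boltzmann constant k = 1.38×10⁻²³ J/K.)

7.54 µV

V_n = √(4kTRB)
4kTRB = 4 × 1.38×10⁻²³ × 290 × 5.00×10¹ × 7.11×10⁷ = 5.69×10⁻¹¹ V²
V_n = √(5.69×10⁻¹¹) = 7.54×10⁻⁶ V = 7.54 µV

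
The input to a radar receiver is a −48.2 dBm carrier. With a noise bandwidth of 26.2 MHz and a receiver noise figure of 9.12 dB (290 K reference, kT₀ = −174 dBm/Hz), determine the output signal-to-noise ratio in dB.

42.5 dB

Noise floor: N = −174 + 10 log₁₀(B) + NF
10 log₁₀(2.62×10⁷) = 74.18 dB
N = −174 + 74.18 + 9.12 = −90.70 dBm
SNR = P_sig − N = −48.2 − (−90.70) = 42.50 dB → 42.5 dB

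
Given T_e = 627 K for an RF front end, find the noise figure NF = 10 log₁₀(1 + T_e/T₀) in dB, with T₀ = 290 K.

5.00 dB

F = 1 + T_e/T₀ = 1 + 627/290 = 3.16207
NF = 10 log₁₀(3.16207) = 5.00 dB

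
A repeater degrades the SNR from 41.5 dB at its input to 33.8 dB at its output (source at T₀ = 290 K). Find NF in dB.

NF (dB) = SNR_in(dB) − SNR_out(dB) when the source is at T₀
NF = 41.5 − 33.8 = 7.7 dB

7.7 dB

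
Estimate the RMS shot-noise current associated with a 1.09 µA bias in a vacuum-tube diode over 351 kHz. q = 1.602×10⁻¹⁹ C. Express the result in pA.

I_n = √(2qI·B)
2qI·B = 2 × 1.602×10⁻¹⁹ × 1.09×10⁻⁶ × 3.51×10⁵ = 1.23×10⁻¹⁹ A²
I_n = √(1.23×10⁻¹⁹) = 3.50×10⁻¹⁰ A = 350 pA

350 pA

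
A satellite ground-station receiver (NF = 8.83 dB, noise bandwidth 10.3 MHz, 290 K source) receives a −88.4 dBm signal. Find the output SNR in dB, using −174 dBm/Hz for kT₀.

6.6 dB

Noise floor: N = −174 + 10 log₁₀(B) + NF
10 log₁₀(1.03×10⁷) = 70.13 dB
N = −174 + 70.13 + 8.83 = −95.04 dBm
SNR = P_sig − N = −88.4 − (−95.04) = 6.64 dB → 6.6 dB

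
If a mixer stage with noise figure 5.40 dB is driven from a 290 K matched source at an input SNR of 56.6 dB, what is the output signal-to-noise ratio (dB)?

By definition F = SNR_in/SNR_out, so in dB: SNR_out = SNR_in − NF
SNR_out = 56.6 − 5.40 = 51.20 dB

51.20 dB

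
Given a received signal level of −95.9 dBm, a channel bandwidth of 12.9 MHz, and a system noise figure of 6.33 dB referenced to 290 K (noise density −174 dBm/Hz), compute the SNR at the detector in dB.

0.7 dB

Noise floor: N = −174 + 10 log₁₀(B) + NF
10 log₁₀(1.29×10⁷) = 71.11 dB
N = −174 + 71.11 + 6.33 = −96.56 dBm
SNR = P_sig − N = −95.9 − (−96.56) = 0.66 dB → 0.7 dB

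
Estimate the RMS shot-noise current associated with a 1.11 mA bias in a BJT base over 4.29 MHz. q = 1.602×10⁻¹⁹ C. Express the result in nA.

39.1 nA

I_n = √(2qI·B)
2qI·B = 2 × 1.602×10⁻¹⁹ × 1.11×10⁻³ × 4.29×10⁶ = 1.53×10⁻¹⁵ A²
I_n = √(1.53×10⁻¹⁵) = 3.91×10⁻⁸ A = 39.1 nA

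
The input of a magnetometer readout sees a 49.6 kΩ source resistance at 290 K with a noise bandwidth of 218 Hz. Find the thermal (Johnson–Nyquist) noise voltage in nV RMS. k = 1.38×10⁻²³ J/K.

V_n = √(4kTRB)
4kTRB = 4 × 1.38×10⁻²³ × 290 × 4.96×10⁴ × 2.18×10² = 1.73×10⁻¹³ V²
V_n = √(1.73×10⁻¹³) = 4.16×10⁻⁷ V = 416 nV

416 nV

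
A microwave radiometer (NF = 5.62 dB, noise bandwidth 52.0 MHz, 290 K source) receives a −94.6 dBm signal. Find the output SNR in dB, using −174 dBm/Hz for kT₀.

Noise floor: N = −174 + 10 log₁₀(B) + NF
10 log₁₀(5.20×10⁷) = 77.16 dB
N = −174 + 77.16 + 5.62 = −91.22 dBm
SNR = P_sig − N = −94.6 − (−91.22) = −3.38 dB → −3.4 dB

−3.4 dB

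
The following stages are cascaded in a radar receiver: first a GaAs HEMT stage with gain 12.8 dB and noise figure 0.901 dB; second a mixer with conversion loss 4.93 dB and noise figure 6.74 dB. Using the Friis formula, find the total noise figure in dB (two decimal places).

Convert to linear (a loss of L dB is a gain of −L dB): F_i = 10^(NF_i/10), G_i = 10^(G_i,dB/10)
  Stage 1: F_1 = 10^(0.901/10) = 1.231, G_1 = 10^(12.8/10) = 19.05
  Stage 2: F_2 = 10^(6.74/10) = 4.721, G_2 = 10^(−4.93/10) = 0.3214
Friis cascade:
  F = 1.231 + (4.721 − 1)/19.05 = 1.426
NF = 10 log₁₀(1.426) = 1.54 dB

1.54 dB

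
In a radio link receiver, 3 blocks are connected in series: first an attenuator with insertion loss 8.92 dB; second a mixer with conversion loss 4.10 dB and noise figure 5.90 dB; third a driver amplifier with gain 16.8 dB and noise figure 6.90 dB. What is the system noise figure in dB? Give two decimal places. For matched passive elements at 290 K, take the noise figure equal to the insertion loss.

Convert to linear (a loss of L dB is a gain of −L dB): F_i = 10^(NF_i/10), G_i = 10^(G_i,dB/10)
  Stage 1: F_1 = 10^(8.92/10) = 7.798, G_1 = 10^(−8.92/10) = 0.1282
  Stage 2: F_2 = 10^(5.90/10) = 3.890, G_2 = 10^(−4.10/10) = 0.3890
  Stage 3: F_3 = 10^(6.90/10) = 4.898, G_3 = 10^(16.8/10) = 47.86
Friis cascade:
  F = 7.798 + (3.890 − 1)/0.1282 + (4.898 − 1)/0.04989 = 108.5
NF = 10 log₁₀(108.5) = 20.35 dB

20.35 dB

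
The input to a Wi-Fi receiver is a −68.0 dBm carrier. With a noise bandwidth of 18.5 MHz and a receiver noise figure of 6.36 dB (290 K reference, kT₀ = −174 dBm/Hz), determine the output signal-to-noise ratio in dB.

27.0 dB

Noise floor: N = −174 + 10 log₁₀(B) + NF
10 log₁₀(1.85×10⁷) = 72.67 dB
N = −174 + 72.67 + 6.36 = −94.97 dBm
SNR = P_sig − N = −68.0 − (−94.97) = 26.97 dB → 27.0 dB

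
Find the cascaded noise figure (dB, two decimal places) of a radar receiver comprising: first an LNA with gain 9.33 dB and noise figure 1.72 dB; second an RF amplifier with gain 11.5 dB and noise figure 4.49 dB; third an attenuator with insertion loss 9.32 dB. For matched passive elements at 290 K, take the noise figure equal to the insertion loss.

Convert to linear (a loss of L dB is a gain of −L dB): F_i = 10^(NF_i/10), G_i = 10^(G_i,dB/10)
  Stage 1: F_1 = 10^(1.72/10) = 1.486, G_1 = 10^(9.33/10) = 8.570
  Stage 2: F_2 = 10^(4.49/10) = 2.812, G_2 = 10^(11.5/10) = 14.13
  Stage 3: F_3 = 10^(9.32/10) = 8.551, G_3 = 10^(−9.32/10) = 0.1169
Friis cascade:
  F = 1.486 + (2.812 − 1)/8.570 + (8.551 − 1)/121.1 = 1.760
NF = 10 log₁₀(1.760) = 2.45 dB

2.45 dB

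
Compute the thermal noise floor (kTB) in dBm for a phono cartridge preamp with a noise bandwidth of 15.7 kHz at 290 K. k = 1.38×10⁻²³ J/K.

−132.0 dBm

P_n = kTB = 1.38×10⁻²³ × 290 × 1.57×10⁴ = 6.28×10⁻¹⁷ W
In dBm: 10 log₁₀(6.28×10⁻¹⁷ / 10⁻³) = −132.0 dBm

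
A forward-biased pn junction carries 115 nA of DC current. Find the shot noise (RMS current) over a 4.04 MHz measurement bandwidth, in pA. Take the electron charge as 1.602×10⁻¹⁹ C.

386 pA

I_n = √(2qI·B)
2qI·B = 2 × 1.602×10⁻¹⁹ × 1.15×10⁻⁷ × 4.04×10⁶ = 1.49×10⁻¹⁹ A²
I_n = √(1.49×10⁻¹⁹) = 3.86×10⁻¹⁰ A = 386 pA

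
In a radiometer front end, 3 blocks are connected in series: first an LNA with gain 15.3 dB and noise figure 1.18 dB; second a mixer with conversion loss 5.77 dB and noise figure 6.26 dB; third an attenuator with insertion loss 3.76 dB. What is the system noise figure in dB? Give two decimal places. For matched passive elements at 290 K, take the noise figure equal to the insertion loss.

1.93 dB

Convert to linear (a loss of L dB is a gain of −L dB): F_i = 10^(NF_i/10), G_i = 10^(G_i,dB/10)
  Stage 1: F_1 = 10^(1.18/10) = 1.312, G_1 = 10^(15.3/10) = 33.88
  Stage 2: F_2 = 10^(6.26/10) = 4.227, G_2 = 10^(−5.77/10) = 0.2649
  Stage 3: F_3 = 10^(3.76/10) = 2.377, G_3 = 10^(−3.76/10) = 0.4207
Friis cascade:
  F = 1.312 + (4.227 − 1)/33.88 + (2.377 − 1)/8.974 = 1.561
NF = 10 log₁₀(1.561) = 1.93 dB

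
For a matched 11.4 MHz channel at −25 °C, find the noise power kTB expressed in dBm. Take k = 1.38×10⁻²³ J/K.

T = −25 °C + 273.15 = 248.15 K
P_n = kTB = 1.38×10⁻²³ × 248.15 × 1.14×10⁷ = 3.90×10⁻¹⁴ W
In dBm: 10 log₁₀(3.90×10⁻¹⁴ / 10⁻³) = −104.1 dBm

−104.1 dBm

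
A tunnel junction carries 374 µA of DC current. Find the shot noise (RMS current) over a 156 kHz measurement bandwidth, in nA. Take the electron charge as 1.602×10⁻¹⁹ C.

4.32 nA

I_n = √(2qI·B)
2qI·B = 2 × 1.602×10⁻¹⁹ × 3.74×10⁻⁴ × 1.56×10⁵ = 1.87×10⁻¹⁷ A²
I_n = √(1.87×10⁻¹⁷) = 4.32×10⁻⁹ A = 4.32 nA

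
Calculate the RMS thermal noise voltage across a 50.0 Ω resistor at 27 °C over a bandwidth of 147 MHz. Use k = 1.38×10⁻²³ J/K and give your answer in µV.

T = 27 °C + 273.15 = 300.15 K
V_n = √(4kTRB)
4kTRB = 4 × 1.38×10⁻²³ × 300.15 × 5.00×10¹ × 1.47×10⁸ = 1.22×10⁻¹⁰ V²
V_n = √(1.22×10⁻¹⁰) = 1.10×10⁻⁵ V = 11.0 µV

11.0 µV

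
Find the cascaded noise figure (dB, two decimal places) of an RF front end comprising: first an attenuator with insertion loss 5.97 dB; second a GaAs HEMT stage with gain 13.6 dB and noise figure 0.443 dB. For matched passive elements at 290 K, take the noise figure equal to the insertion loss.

Convert to linear (a loss of L dB is a gain of −L dB): F_i = 10^(NF_i/10), G_i = 10^(G_i,dB/10)
  Stage 1: F_1 = 10^(5.97/10) = 3.954, G_1 = 10^(−5.97/10) = 0.2529
  Stage 2: F_2 = 10^(0.443/10) = 1.107, G_2 = 10^(13.6/10) = 22.91
Friis cascade:
  F = 3.954 + (1.107 − 1)/0.2529 = 4.378
NF = 10 log₁₀(4.378) = 6.41 dB

6.41 dB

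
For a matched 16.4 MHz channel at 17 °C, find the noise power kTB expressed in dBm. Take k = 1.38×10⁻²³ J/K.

−101.8 dBm

T = 17 °C + 273.15 = 290.15 K
P_n = kTB = 1.38×10⁻²³ × 290.15 × 1.64×10⁷ = 6.57×10⁻¹⁴ W
In dBm: 10 log₁₀(6.57×10⁻¹⁴ / 10⁻³) = −101.8 dBm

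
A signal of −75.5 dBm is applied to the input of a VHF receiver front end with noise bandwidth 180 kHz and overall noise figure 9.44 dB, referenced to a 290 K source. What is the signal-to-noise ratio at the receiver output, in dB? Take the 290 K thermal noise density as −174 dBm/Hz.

36.5 dB

Noise floor: N = −174 + 10 log₁₀(B) + NF
10 log₁₀(1.80×10⁵) = 52.55 dB
N = −174 + 52.55 + 9.44 = −112.01 dBm
SNR = P_sig − N = −75.5 − (−112.01) = 36.51 dB → 36.5 dB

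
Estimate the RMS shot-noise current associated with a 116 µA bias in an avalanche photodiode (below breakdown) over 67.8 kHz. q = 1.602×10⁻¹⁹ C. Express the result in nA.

1.59 nA

I_n = √(2qI·B)
2qI·B = 2 × 1.602×10⁻¹⁹ × 1.16×10⁻⁴ × 6.78×10⁴ = 2.52×10⁻¹⁸ A²
I_n = √(2.52×10⁻¹⁸) = 1.59×10⁻⁹ A = 1.59 nA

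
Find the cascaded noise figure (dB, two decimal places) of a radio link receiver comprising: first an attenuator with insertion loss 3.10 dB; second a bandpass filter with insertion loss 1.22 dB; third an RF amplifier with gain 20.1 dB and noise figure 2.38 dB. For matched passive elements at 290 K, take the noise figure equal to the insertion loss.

6.70 dB

Convert to linear (a loss of L dB is a gain of −L dB): F_i = 10^(NF_i/10), G_i = 10^(G_i,dB/10)
  Stage 1: F_1 = 10^(3.10/10) = 2.042, G_1 = 10^(−3.10/10) = 0.4898
  Stage 2: F_2 = 10^(1.22/10) = 1.324, G_2 = 10^(−1.22/10) = 0.7551
  Stage 3: F_3 = 10^(2.38/10) = 1.730, G_3 = 10^(20.1/10) = 102.3
Friis cascade:
  F = 2.042 + (1.324 − 1)/0.4898 + (1.730 − 1)/0.3698 = 4.677
NF = 10 log₁₀(4.677) = 6.70 dB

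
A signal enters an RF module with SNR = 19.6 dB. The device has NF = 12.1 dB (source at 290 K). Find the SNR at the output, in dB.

7.5 dB

By definition F = SNR_in/SNR_out, so in dB: SNR_out = SNR_in − NF
SNR_out = 19.6 − 12.1 = 7.5 dB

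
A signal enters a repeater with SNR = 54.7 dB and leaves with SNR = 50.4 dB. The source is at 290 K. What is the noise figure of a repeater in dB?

4.3 dB

NF (dB) = SNR_in(dB) − SNR_out(dB) when the source is at T₀
NF = 54.7 − 50.4 = 4.3 dB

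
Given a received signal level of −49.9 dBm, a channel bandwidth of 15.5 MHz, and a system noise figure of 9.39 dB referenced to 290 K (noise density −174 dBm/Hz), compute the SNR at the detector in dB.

42.8 dB

Noise floor: N = −174 + 10 log₁₀(B) + NF
10 log₁₀(1.55×10⁷) = 71.9 dB
N = −174 + 71.9 + 9.39 = −92.71 dBm
SNR = P_sig − N = −49.9 − (−92.71) = 42.81 dB → 42.8 dB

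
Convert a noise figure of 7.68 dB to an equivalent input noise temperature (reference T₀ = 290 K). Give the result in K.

F = 10^(7.68/10) = 5.86138
T_e = (F − 1)·T₀ = (5.86138 − 1) × 290 = 1410 K

1410 K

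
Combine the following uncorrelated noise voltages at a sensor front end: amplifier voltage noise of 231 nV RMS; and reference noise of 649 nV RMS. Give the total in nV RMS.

Uncorrelated sources add in power (mean-square): V_tot = √(ΣV_i²)
V_tot = √[(2.31×10⁻⁷)² + (6.49×10⁻⁷)²] = 6.89×10⁻⁷ V = 689 nV

689 nV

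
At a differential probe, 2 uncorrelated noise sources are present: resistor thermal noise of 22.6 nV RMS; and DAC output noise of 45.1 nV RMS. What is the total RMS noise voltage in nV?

50.4 nV

Uncorrelated sources add in power (mean-square): V_tot = √(ΣV_i²)
V_tot = √[(2.26×10⁻⁸)² + (4.51×10⁻⁸)²] = 5.04×10⁻⁸ V = 50.4 nV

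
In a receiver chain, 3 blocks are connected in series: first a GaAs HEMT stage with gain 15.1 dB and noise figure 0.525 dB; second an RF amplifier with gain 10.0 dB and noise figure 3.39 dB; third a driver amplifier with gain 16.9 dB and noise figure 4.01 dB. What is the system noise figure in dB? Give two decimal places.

0.68 dB

Convert to linear (a loss of L dB is a gain of −L dB): F_i = 10^(NF_i/10), G_i = 10^(G_i,dB/10)
  Stage 1: F_1 = 10^(0.525/10) = 1.128, G_1 = 10^(15.1/10) = 32.36
  Stage 2: F_2 = 10^(3.39/10) = 2.183, G_2 = 10^(10.0/10) = 10.00
  Stage 3: F_3 = 10^(4.01/10) = 2.518, G_3 = 10^(16.9/10) = 48.98
Friis cascade:
  F = 1.128 + (2.183 − 1)/32.36 + (2.518 − 1)/323.6 = 1.170
NF = 10 log₁₀(1.170) = 0.68 dB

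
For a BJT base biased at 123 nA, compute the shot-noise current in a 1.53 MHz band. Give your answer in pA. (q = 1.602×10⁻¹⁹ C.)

I_n = √(2qI·B)
2qI·B = 2 × 1.602×10⁻¹⁹ × 1.23×10⁻⁷ × 1.53×10⁶ = 6.03×10⁻²⁰ A²
I_n = √(6.03×10⁻²⁰) = 2.46×10⁻¹⁰ A = 246 pA

246 pA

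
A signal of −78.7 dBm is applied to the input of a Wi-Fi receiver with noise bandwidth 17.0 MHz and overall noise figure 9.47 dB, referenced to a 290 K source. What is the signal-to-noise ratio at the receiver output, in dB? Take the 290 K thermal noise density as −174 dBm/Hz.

Noise floor: N = −174 + 10 log₁₀(B) + NF
10 log₁₀(1.70×10⁷) = 72.3 dB
N = −174 + 72.3 + 9.47 = −92.23 dBm
SNR = P_sig − N = −78.7 − (−92.23) = 13.53 dB → 13.5 dB

13.5 dB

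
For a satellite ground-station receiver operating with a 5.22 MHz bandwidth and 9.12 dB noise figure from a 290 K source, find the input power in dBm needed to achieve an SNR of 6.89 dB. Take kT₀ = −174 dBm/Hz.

Sensitivity = −174 + 10 log₁₀(B) + NF + SNR_min
= −174 + 67.18 + 9.12 + 6.89
= −90.81 dBm → −90.8 dBm

−90.8 dBm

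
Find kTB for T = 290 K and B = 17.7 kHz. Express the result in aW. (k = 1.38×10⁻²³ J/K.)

70.8 aW

P_n = kTB = 1.38×10⁻²³ × 290 × 1.77×10⁴ = 7.08×10⁻¹⁷ W = 70.8 aW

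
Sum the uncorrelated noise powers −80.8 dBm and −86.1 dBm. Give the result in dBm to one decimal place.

−79.7 dBm

Convert to linear, add, convert back:
P₁ = 8.32×10⁻¹² W, P₂ = 2.45×10⁻¹² W
P_tot = 1.08×10⁻¹¹ W → 10 log₁₀(P_tot / 10⁻³) = −79.7 dBm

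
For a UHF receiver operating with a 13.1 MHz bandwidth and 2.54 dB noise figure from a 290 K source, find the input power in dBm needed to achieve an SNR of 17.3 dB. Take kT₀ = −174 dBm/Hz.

Sensitivity = −174 + 10 log₁₀(B) + NF + SNR_min
= −174 + 71.17 + 2.54 + 17.3
= −82.99 dBm → −83.0 dBm

−83.0 dBm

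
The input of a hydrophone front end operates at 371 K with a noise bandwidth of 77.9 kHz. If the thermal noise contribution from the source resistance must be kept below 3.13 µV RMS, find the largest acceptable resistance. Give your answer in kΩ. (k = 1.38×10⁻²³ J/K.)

6.14 kΩ

Johnson–Nyquist: V_n = √(4kTRB) ⇒ R = V_n² / (4kTB)
4kTB = 4 × 1.38×10⁻²³ × 371 × 7.79×10⁴ = 1.60×10⁻¹⁵
R = (3.13×10⁻⁶)² / 1.60×10⁻¹⁵ = 6.14×10³ Ω = 6.14 kΩ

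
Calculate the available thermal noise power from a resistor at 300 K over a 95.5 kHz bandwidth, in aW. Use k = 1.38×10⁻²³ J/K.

395 aW

P_n = kTB = 1.38×10⁻²³ × 300 × 9.55×10⁴ = 3.95×10⁻¹⁶ W = 395 aW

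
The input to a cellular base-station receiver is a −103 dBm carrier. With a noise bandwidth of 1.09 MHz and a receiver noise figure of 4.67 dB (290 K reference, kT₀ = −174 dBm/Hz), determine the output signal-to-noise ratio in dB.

Noise floor: N = −174 + 10 log₁₀(B) + NF
10 log₁₀(1.09×10⁶) = 60.37 dB
N = −174 + 60.37 + 4.67 = −108.96 dBm
SNR = P_sig − N = −103 − (−108.96) = 5.96 dB → 6.0 dB

6.0 dB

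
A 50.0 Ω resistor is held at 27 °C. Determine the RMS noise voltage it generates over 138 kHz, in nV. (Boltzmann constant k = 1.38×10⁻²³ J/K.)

T = 27 °C + 273.15 = 300.15 K
V_n = √(4kTRB)
4kTRB = 4 × 1.38×10⁻²³ × 300.15 × 5.00×10¹ × 1.38×10⁵ = 1.14×10⁻¹³ V²
V_n = √(1.14×10⁻¹³) = 3.38×10⁻⁷ V = 338 nV

338 nV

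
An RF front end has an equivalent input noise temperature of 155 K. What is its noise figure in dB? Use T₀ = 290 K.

F = 1 + T_e/T₀ = 1 + 155/290 = 1.53448
NF = 10 log₁₀(1.53448) = 1.86 dB

1.86 dB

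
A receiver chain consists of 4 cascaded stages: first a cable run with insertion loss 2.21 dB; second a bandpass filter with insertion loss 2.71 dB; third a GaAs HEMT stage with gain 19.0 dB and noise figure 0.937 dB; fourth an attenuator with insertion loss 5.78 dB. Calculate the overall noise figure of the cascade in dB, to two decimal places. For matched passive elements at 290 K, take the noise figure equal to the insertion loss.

5.98 dB

Convert to linear (a loss of L dB is a gain of −L dB): F_i = 10^(NF_i/10), G_i = 10^(G_i,dB/10)
  Stage 1: F_1 = 10^(2.21/10) = 1.663, G_1 = 10^(−2.21/10) = 0.6012
  Stage 2: F_2 = 10^(2.71/10) = 1.866, G_2 = 10^(−2.71/10) = 0.5358
  Stage 3: F_3 = 10^(0.937/10) = 1.241, G_3 = 10^(19.0/10) = 79.43
  Stage 4: F_4 = 10^(5.78/10) = 3.784, G_4 = 10^(−5.78/10) = 0.2642
Friis cascade:
  F = 1.663 + (1.866 − 1)/0.6012 + (1.241 − 1)/0.3221 + (3.784 − 1)/25.59 = 3.961
NF = 10 log₁₀(3.961) = 5.98 dB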